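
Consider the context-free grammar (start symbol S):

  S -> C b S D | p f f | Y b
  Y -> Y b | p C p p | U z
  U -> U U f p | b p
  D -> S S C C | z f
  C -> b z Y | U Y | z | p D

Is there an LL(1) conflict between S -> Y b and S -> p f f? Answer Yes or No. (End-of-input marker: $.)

Yes

FIRST(Y b) = { b, p } and FIRST(p f f) = { p }.
Both contain p, so the two alternatives are not disjoint — LL(1) conflict.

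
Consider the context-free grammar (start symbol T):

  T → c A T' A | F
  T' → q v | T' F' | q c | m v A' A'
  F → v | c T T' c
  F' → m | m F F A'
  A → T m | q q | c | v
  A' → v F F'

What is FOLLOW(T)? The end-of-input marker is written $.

T is the start symbol, so $ ∈ FOLLOW(T).
In F → c T T' c: add FIRST(T' c) = { m, q }.
In A → T m: add FIRST(m) = { m }.
Union: FOLLOW(T) = { $, m, q }.

{ $, m, q }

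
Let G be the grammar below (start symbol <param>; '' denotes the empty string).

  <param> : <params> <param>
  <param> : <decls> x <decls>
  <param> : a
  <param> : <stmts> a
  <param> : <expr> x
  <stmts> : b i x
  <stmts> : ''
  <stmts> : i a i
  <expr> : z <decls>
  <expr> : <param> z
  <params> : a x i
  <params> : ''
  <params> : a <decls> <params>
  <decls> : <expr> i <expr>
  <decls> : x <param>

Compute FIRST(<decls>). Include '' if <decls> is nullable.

From <decls> : <expr> i <expr>: add FIRST(<expr>) = { a, b, i, x, z }.
<decls> : x <param> contributes {x}.
Union: FIRST(<decls>) = { a, b, i, x, z }.

{ a, b, i, x, z }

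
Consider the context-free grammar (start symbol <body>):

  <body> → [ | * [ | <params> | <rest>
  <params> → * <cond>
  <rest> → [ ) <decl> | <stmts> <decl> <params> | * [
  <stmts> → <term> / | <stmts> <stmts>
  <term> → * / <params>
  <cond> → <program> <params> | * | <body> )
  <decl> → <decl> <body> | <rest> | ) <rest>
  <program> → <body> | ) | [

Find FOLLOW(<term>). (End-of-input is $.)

{ / }

In <stmts> → <term> /: add FIRST(/) = { / }.
Union: FOLLOW(<term>) = { / }.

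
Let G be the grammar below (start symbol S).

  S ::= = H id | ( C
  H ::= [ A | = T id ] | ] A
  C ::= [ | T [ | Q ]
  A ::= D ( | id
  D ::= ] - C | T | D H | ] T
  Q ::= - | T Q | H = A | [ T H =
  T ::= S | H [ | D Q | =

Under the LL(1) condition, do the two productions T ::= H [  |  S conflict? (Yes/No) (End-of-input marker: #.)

FIRST(H [) = { =, [, ] } and FIRST(S) = { (, = }.
Both contain =, so the two alternatives are not disjoint — LL(1) conflict.

Yes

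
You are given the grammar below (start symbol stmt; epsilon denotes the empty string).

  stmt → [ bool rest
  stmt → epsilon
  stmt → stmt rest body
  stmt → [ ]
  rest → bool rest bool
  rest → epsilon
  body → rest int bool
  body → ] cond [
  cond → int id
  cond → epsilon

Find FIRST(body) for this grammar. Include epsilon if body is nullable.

From body → rest int bool: rest nullable, take FIRST(rest) ∪ {int} = { bool, int }.
body → ] cond [ contributes {]}.
Union: FIRST(body) = { ], bool, int }.

{ ], bool, int }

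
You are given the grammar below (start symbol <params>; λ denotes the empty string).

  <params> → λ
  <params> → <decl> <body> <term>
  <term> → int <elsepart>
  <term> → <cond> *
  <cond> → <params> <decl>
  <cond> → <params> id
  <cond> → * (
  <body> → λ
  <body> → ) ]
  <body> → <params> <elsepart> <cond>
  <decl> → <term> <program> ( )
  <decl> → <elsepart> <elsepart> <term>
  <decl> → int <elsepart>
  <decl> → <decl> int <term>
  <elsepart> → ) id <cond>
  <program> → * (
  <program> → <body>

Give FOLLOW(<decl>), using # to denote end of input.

In <params> → <decl> <body> <term>: add FIRST(<body> <term>) = { ), *, id, int }.
In <cond> → <params> <decl>: <decl> is at the end, add FOLLOW(<cond>) = { #, (, ), *, id, int }.
In <decl> → <decl> int <term>: add FIRST(int <term>) = { int }.
Union: FOLLOW(<decl>) = { #, (, ), *, id, int }.

{ #, (, ), *, id, int }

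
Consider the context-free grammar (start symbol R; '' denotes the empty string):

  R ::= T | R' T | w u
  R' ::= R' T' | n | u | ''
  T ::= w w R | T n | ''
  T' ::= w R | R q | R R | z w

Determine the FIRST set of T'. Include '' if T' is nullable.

T' ::= w R contributes {w}.
From T' ::= R q: R nullable, take FIRST(R) ∪ {q} = { n, q, u, w, z }.
From T' ::= R R: R, R nullable, take FIRST(R) ∪ FIRST(R) = { n, q, u, w, z }; also '' since the whole RHS is nullable.
T' ::= z w contributes {z}.
Union: FIRST(T') = { n, q, u, w, z, '' }.

{ n, q, u, w, z, '' }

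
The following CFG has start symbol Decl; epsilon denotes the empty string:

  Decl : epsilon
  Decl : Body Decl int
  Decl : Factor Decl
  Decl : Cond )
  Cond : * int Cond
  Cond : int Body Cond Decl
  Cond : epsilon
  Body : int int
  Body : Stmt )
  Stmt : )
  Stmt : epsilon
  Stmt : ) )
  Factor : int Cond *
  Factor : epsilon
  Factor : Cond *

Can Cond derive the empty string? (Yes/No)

Yes

Cond has an epsilon-production, so Cond ⇒ epsilon.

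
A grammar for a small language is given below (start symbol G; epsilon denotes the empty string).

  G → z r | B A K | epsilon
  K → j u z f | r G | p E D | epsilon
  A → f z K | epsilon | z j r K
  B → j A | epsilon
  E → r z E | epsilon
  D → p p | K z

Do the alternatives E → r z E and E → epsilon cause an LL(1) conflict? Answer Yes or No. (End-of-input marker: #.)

Yes

FIRST(r z E) = { r } and FIRST(epsilon) = { epsilon }.
The second alternative is nullable and FOLLOW(E) = { j, p, r, z } shares r with FIRST of the first — conflict.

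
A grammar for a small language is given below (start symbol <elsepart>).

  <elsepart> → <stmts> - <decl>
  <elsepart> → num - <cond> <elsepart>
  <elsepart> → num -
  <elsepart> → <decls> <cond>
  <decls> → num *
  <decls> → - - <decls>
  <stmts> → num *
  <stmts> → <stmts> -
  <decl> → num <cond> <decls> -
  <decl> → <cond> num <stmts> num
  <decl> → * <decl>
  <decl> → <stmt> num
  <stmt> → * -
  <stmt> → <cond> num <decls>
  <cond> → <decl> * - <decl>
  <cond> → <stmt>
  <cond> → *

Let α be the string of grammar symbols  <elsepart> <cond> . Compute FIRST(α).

{ -, num }

Add FIRST(<elsepart>) = { -, num }; <elsepart> is not nullable, stop.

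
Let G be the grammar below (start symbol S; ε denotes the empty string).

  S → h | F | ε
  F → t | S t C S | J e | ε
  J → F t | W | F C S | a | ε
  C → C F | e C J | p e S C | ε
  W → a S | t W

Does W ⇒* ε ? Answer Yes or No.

Nullable nonterminals: C, F, J, S.
No production of W has an RHS whose symbols are all nullable, so W is not nullable.

No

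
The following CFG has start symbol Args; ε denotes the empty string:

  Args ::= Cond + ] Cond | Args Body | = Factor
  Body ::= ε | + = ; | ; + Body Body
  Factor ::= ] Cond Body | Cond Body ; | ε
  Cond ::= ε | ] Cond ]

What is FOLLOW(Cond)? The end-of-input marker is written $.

In Args ::= Cond + ] Cond: add FIRST(+ ] Cond) = { + }.
In Args ::= Cond + ] Cond: Cond is at the end, add FOLLOW(Args) = { $, +, ; }.
In Factor ::= ] Cond Body: add FIRST(Body)\{ε} = { +, ; }.
  Since Body is nullable, also add FOLLOW(Factor) = { $, +, ; }.
In Factor ::= Cond Body ;: add FIRST(Body ;) = { +, ; }.
In Cond ::= ] Cond ]: add FIRST(]) = { ] }.
Union: FOLLOW(Cond) = { $, +, ;, ] }.

{ $, +, ;, ] }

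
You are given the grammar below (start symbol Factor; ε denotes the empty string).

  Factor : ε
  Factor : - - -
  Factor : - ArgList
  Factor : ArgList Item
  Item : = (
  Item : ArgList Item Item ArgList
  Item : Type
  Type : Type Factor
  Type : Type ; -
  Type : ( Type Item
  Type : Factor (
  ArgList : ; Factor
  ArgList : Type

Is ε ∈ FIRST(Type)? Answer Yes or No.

No

Nullable nonterminals: Factor.
No production of Type has an RHS whose symbols are all nullable, so Type is not nullable.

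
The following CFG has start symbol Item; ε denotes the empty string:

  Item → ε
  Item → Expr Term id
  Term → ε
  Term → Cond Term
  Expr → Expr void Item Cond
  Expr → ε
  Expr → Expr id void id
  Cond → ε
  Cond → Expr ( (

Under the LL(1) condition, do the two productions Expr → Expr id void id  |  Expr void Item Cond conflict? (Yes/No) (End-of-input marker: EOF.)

FIRST(Expr id void id) = { id, void } and FIRST(Expr void Item Cond) = { id, void }.
Both contain id, so the two alternatives are not disjoint — LL(1) conflict.

Yes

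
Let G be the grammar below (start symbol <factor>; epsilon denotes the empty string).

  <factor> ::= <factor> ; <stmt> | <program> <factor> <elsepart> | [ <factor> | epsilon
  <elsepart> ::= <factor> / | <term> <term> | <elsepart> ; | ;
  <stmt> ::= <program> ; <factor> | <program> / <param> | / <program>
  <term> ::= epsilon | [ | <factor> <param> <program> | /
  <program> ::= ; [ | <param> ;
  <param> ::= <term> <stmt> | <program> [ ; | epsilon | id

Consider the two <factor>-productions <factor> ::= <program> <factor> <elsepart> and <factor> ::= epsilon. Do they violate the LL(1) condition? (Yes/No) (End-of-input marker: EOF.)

FIRST(<program> <factor> <elsepart>) = { /, ;, [, id } and FIRST(epsilon) = { epsilon }.
The second alternative is nullable and FOLLOW(<factor>) = { EOF, /, ;, [, id } shares / with FIRST of the first — conflict.

Yes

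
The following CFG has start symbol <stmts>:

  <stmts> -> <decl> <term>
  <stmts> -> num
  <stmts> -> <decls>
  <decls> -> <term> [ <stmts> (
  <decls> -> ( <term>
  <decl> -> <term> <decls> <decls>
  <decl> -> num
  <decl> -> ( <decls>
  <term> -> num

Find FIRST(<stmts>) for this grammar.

{ (, num }

From <stmts> -> <decl> <term>: add FIRST(<decl>) = { (, num }.
<stmts> -> num contributes {num}.
From <stmts> -> <decls>: add FIRST(<decls>) = { (, num }.
Union: FIRST(<stmts>) = { (, num }.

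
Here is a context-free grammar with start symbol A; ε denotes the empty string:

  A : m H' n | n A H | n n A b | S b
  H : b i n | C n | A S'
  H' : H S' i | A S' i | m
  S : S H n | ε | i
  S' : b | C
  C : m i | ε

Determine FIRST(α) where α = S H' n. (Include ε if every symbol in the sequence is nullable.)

Add FIRST(S)\{ε} = { b, i, m, n }; S is nullable, continue.
Add FIRST(H') = { b, i, m, n }; H' is not nullable, stop.

{ b, i, m, n }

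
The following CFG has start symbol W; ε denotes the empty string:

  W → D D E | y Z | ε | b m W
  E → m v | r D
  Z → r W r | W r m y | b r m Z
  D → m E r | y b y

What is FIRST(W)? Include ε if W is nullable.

{ b, m, y, ε }

From W → D D E: add FIRST(D) = { m, y }.
W → y Z contributes {y}.
W → ε contributes ε.
W → b m W contributes {b}.
Union: FIRST(W) = { b, m, y, ε }.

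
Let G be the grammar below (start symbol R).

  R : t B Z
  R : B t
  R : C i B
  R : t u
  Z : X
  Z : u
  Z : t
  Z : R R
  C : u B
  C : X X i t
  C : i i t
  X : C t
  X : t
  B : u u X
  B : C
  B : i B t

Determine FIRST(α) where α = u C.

{ u }

u is a terminal; add {u} and stop.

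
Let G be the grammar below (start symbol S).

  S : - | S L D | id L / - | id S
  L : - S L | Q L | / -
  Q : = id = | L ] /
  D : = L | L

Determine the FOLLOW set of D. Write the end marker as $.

In S : S L D: D is at the end, add FOLLOW(S) = { $, -, /, = }.
Union: FOLLOW(D) = { $, -, /, = }.

{ $, -, /, = }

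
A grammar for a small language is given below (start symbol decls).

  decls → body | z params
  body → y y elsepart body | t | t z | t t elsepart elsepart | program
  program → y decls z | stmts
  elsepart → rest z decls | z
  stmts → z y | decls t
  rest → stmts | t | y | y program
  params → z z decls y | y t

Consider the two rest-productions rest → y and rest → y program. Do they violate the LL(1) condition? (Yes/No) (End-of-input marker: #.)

Yes

FIRST(y) = { y } and FIRST(y program) = { y }.
Both contain y, so the two alternatives are not disjoint — LL(1) conflict.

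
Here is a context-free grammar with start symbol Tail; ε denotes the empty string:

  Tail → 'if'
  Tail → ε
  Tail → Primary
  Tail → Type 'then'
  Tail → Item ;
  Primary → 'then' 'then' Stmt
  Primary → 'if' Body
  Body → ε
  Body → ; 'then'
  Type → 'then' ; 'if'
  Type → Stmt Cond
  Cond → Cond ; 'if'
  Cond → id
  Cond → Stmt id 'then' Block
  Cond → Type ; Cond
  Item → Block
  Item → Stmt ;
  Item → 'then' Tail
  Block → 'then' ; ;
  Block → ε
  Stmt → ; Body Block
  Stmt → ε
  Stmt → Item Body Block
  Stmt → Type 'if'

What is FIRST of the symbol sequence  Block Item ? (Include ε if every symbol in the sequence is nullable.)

Add FIRST(Block)\{ε} = { 'then' }; Block is nullable, continue.
Add FIRST(Item)\{ε} = { 'then', ;, id }; Item is nullable, continue.
Every symbol is nullable, so include ε.

{ 'then', ;, id, ε }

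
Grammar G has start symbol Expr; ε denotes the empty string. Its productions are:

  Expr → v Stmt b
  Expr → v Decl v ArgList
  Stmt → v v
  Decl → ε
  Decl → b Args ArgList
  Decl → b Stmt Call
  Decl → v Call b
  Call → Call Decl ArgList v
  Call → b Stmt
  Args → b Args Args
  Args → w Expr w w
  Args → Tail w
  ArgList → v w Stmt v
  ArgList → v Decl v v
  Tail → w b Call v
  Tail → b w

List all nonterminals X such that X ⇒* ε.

{ Decl }

Directly nullable (have an ε-production): Decl.
No other nonterminal has a production whose RHS symbols are all nullable.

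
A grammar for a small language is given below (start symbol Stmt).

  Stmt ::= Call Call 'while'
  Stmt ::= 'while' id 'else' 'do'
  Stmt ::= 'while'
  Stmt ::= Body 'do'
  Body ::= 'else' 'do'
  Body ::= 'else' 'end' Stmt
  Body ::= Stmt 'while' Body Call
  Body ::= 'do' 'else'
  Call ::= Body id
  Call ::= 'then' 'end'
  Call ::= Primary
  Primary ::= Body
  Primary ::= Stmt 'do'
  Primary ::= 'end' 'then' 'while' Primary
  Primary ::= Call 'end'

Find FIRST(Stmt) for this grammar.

{ 'do', 'else', 'end', 'then', 'while' }

From Stmt ::= Call Call 'while': add FIRST(Call) = { 'do', 'else', 'end', 'then', 'while' }.
Stmt ::= 'while' id 'else' 'do' contributes {'while'}.
Stmt ::= 'while' contributes {'while'}.
From Stmt ::= Body 'do': add FIRST(Body) = { 'do', 'else', 'end', 'then', 'while' }.
Union: FIRST(Stmt) = { 'do', 'else', 'end', 'then', 'while' }.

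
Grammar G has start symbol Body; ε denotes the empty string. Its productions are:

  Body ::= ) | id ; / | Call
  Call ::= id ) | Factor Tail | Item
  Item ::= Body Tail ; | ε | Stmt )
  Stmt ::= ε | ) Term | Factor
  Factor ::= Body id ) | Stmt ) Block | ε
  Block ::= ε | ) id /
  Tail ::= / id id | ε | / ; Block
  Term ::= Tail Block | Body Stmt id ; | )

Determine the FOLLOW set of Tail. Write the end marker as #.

{ #, ), /, ;, id }

In Call ::= Factor Tail: Tail is at the end, add FOLLOW(Call) = { #, ), /, ;, id }.
In Item ::= Body Tail ;: add FIRST(;) = { ; }.
In Term ::= Tail Block: add FIRST(Block)\{ε} = { ) }.
  Since Block is nullable, also add FOLLOW(Term) = { ), id }.
Union: FOLLOW(Tail) = { #, ), /, ;, id }.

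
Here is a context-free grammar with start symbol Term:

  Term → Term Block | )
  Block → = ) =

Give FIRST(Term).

{ ) }

From Term → Term Block: add FIRST(Term) = { ) }.
Term → ) contributes {)}.
Union: FIRST(Term) = { ) }.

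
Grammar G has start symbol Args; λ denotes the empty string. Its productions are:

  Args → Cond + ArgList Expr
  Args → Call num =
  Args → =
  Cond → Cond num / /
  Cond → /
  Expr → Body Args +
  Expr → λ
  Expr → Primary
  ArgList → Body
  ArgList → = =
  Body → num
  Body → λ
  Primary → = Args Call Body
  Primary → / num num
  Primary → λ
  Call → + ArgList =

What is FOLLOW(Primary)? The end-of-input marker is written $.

In Expr → Primary: Primary is at the end, add FOLLOW(Expr) = { $, + }.
Union: FOLLOW(Primary) = { $, + }.

{ $, + }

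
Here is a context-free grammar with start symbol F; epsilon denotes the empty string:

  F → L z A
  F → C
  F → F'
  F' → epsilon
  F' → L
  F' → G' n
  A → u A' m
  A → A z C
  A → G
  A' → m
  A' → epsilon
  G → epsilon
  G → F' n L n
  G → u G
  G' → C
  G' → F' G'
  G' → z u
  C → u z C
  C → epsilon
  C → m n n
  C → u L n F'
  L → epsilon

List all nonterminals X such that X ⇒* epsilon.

Directly nullable (have an epsilon-production): F', A', G, C, L.
A → G with every symbol nullable, so A is nullable.
G' → C with every symbol nullable, so G' is nullable.
F → C with every symbol nullable, so F is nullable.

{ A, A', C, F, F', G, G', L }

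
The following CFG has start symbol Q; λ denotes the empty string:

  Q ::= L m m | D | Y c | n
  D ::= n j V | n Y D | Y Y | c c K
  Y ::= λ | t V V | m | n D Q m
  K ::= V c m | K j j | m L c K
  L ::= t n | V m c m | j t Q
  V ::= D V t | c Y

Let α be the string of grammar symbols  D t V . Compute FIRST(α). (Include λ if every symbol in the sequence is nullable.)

{ c, m, n, t }

Add FIRST(D)\{λ} = { c, m, n, t }; D is nullable, continue.
t is a terminal; add {t} and stop.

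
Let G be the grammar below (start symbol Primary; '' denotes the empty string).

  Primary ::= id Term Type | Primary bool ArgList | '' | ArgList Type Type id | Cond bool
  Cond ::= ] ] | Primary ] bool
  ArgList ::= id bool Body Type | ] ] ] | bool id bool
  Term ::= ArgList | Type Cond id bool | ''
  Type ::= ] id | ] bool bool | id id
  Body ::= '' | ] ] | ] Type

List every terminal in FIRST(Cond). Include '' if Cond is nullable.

{ ], bool, id }

Cond ::= ] ] contributes {]}.
From Cond ::= Primary ] bool: Primary nullable, take FIRST(Primary) ∪ {]} = { ], bool, id }.
Union: FIRST(Cond) = { ], bool, id }.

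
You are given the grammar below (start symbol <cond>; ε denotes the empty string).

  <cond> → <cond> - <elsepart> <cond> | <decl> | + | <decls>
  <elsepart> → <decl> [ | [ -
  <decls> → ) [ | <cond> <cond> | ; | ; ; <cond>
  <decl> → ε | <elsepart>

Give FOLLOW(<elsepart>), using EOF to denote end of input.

In <cond> → <cond> - <elsepart> <cond>: add FIRST(<cond>)\{ε} = { ), +, -, ;, [ }.
  Since <cond> is nullable, also add FOLLOW(<cond>) = { EOF, ), +, -, ;, [ }.
In <decl> → <elsepart>: <elsepart> is at the end, add FOLLOW(<decl>) = { EOF, ), +, -, ;, [ }.
Union: FOLLOW(<elsepart>) = { EOF, ), +, -, ;, [ }.

{ EOF, ), +, -, ;, [ }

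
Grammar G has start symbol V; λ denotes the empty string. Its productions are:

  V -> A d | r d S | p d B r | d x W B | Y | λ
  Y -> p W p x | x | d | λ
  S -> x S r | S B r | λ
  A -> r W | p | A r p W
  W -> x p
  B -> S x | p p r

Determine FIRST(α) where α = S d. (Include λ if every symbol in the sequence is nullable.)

Add FIRST(S)\{λ} = { p, x }; S is nullable, continue.
d is a terminal; add {d} and stop.

{ d, p, x }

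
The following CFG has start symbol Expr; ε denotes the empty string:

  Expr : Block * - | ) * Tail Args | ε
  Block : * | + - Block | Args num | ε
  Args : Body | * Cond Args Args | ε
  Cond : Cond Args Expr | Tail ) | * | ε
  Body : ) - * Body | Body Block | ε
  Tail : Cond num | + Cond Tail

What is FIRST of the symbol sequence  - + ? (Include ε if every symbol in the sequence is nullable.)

{ - }

- is a terminal; add {-} and stop.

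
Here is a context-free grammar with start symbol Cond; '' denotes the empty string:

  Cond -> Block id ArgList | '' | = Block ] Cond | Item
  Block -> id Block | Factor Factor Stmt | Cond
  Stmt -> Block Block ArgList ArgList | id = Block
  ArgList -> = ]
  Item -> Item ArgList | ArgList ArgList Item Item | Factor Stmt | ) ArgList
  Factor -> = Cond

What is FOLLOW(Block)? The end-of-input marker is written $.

In Cond -> Block id ArgList: add FIRST(id ArgList) = { id }.
In Cond -> = Block ] Cond: add FIRST(] Cond) = { ] }.
In Block -> id Block: Block is at the end, add FOLLOW(Block) = { $, ), =, ], id }.
In Stmt -> Block Block ArgList ArgList: add FIRST(Block ArgList ArgList) = { ), =, id }.
In Stmt -> Block Block ArgList ArgList: add FIRST(ArgList ArgList) = { = }.
In Stmt -> id = Block: Block is at the end, add FOLLOW(Stmt) = { $, ), =, ], id }.
Union: FOLLOW(Block) = { $, ), =, ], id }.

{ $, ), =, ], id }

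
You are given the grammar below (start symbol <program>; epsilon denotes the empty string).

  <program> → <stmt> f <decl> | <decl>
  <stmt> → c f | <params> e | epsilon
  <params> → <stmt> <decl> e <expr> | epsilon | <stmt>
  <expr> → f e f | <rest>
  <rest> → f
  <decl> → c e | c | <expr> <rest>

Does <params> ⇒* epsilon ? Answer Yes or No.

Yes

<params> has an epsilon-production, so <params> ⇒ epsilon.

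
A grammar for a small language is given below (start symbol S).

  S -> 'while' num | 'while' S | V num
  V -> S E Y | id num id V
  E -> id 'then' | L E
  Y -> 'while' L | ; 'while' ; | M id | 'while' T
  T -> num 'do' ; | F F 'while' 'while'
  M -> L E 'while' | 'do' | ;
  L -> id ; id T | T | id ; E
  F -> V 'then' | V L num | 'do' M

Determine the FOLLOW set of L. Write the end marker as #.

{ 'do', 'then', 'while', id, num }

In E -> L E: add FIRST(E) = { 'do', 'while', id, num }.
In Y -> 'while' L: L is at the end, add FOLLOW(Y) = { 'do', 'then', 'while', id, num }.
In M -> L E 'while': add FIRST(E 'while') = { 'do', 'while', id, num }.
In F -> V L num: add FIRST(num) = { num }.
Union: FOLLOW(L) = { 'do', 'then', 'while', id, num }.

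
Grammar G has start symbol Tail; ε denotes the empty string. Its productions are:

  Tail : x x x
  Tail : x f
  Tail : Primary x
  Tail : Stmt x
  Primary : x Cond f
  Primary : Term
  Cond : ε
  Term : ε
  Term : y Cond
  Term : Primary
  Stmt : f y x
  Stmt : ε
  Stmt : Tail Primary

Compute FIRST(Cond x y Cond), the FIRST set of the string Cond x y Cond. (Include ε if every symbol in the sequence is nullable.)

Add FIRST(Cond)\{ε} = {  }; Cond is nullable, continue.
x is a terminal; add {x} and stop.

{ x }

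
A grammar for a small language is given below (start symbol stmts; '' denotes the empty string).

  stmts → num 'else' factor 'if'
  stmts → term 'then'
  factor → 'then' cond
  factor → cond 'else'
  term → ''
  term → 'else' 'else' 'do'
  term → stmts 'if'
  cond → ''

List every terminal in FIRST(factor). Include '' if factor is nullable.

{ 'else', 'then' }

factor → 'then' cond contributes {'then'}.
From factor → cond 'else': cond nullable, take FIRST(cond) ∪ {'else'} = { 'else' }.
Union: FIRST(factor) = { 'else', 'then' }.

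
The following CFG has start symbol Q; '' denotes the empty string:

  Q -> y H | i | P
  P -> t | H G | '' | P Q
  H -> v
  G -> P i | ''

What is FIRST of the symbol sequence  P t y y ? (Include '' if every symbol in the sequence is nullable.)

Add FIRST(P)\{''} = { i, t, v, y }; P is nullable, continue.
t is a terminal; add {t} and stop.

{ i, t, v, y }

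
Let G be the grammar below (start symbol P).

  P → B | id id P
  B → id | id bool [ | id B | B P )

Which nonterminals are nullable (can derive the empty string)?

{ } (none)

No nonterminal has an empty production or an RHS whose symbols are all nullable.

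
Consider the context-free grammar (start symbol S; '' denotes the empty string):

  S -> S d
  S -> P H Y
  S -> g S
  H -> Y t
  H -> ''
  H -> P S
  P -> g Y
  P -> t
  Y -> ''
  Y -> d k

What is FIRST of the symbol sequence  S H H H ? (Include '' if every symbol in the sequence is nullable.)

Add FIRST(S) = { g, t }; S is not nullable, stop.

{ g, t }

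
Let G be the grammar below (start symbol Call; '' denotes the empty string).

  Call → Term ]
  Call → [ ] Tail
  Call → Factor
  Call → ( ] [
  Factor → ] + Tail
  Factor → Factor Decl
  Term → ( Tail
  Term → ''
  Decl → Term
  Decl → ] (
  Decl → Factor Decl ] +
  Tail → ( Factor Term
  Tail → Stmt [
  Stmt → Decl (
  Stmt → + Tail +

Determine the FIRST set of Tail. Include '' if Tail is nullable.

{ (, +, ] }

Tail → ( Factor Term contributes {(}.
From Tail → Stmt [: add FIRST(Stmt) = { (, +, ] }.
Union: FIRST(Tail) = { (, +, ] }.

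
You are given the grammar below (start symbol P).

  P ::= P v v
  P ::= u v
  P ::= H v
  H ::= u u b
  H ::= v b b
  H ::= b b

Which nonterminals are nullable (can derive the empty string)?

{ } (none)

No nonterminal has an empty production or an RHS whose symbols are all nullable.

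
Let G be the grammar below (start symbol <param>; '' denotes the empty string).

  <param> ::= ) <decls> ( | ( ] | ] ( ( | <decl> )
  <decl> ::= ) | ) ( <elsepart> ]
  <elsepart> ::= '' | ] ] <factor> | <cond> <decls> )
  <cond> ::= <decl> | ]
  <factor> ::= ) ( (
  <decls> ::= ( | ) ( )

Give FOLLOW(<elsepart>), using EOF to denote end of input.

{ ] }

In <decl> ::= ) ( <elsepart> ]: add FIRST(]) = { ] }.
Union: FOLLOW(<elsepart>) = { ] }.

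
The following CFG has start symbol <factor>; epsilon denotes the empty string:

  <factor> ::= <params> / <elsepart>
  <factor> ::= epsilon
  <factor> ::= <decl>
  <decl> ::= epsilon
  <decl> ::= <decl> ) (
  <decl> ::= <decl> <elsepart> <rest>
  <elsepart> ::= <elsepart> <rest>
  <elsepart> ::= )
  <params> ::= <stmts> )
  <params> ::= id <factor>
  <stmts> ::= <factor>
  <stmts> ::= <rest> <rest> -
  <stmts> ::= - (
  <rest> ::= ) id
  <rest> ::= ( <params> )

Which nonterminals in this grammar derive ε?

Directly nullable (have an epsilon-production): <factor>, <decl>.
<stmts> ::= <factor> with every symbol nullable, so <stmts> is nullable.
No other nonterminal has a production whose RHS symbols are all nullable.

{ <decl>, <factor>, <stmts> }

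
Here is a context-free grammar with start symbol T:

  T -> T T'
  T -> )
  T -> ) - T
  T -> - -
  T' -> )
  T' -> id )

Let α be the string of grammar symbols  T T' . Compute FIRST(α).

{ ), - }

Add FIRST(T) = { ), - }; T is not nullable, stop.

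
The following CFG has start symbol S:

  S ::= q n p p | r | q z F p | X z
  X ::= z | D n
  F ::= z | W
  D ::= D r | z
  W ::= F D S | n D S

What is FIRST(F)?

F ::= z contributes {z}.
From F ::= W: add FIRST(W) = { n, z }.
Union: FIRST(F) = { n, z }.

{ n, z }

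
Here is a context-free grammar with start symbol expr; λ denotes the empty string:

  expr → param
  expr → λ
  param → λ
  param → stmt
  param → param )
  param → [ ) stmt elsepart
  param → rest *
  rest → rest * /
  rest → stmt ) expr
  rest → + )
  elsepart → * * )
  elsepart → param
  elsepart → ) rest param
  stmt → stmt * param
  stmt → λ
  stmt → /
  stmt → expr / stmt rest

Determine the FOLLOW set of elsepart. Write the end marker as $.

In param → [ ) stmt elsepart: elsepart is at the end, add FOLLOW(param) = { $, ), *, +, /, [ }.
Union: FOLLOW(elsepart) = { $, ), *, +, /, [ }.

{ $, ), *, +, /, [ }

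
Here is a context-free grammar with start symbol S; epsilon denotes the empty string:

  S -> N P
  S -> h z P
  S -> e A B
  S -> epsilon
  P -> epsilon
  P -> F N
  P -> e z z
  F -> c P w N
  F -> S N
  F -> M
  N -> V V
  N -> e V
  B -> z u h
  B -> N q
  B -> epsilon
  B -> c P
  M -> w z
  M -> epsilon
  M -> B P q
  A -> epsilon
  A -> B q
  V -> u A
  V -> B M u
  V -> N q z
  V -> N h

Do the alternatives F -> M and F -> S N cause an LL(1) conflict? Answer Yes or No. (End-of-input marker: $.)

FIRST(M) = { c, e, h, q, u, w, z, epsilon } and FIRST(S N) = { c, e, h, q, u, w, z }.
Both contain c, so the two alternatives are not disjoint — LL(1) conflict.

Yes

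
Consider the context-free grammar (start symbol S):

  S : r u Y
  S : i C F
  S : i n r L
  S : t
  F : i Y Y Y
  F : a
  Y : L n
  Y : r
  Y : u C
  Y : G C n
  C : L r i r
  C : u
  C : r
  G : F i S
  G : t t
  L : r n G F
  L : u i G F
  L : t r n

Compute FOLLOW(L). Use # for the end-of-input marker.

{ #, a, i, n, r, t, u }

In S : i n r L: L is at the end, add FOLLOW(S) = { #, a, i, r, t, u }.
In Y : L n: add FIRST(n) = { n }.
In C : L r i r: add FIRST(r i r) = { r }.
Union: FOLLOW(L) = { #, a, i, n, r, t, u }.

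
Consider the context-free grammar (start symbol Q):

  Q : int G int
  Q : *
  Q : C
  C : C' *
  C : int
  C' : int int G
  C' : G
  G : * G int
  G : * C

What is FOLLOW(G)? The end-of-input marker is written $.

{ *, int }

In Q : int G int: add FIRST(int) = { int }.
In C' : int int G: G is at the end, add FOLLOW(C') = { * }.
In C' : G: G is at the end, add FOLLOW(C') = { * }.
In G : * G int: add FIRST(int) = { int }.
Union: FOLLOW(G) = { *, int }.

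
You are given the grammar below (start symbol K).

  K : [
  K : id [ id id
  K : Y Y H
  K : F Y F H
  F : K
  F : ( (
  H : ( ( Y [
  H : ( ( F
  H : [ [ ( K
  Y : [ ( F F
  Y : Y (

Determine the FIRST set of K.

{ (, [, id }

K : [ contributes {[}.
K : id [ id id contributes {id}.
From K : Y Y H: add FIRST(Y) = { [ }.
From K : F Y F H: add FIRST(F) = { (, [, id }.
Union: FIRST(K) = { (, [, id }.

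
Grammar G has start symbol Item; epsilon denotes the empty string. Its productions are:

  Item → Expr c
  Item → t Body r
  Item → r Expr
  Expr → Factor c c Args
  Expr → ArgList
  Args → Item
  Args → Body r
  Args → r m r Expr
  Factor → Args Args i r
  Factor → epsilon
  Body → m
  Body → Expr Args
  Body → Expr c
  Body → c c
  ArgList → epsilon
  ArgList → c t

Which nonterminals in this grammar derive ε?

Directly nullable (have an epsilon-production): Factor, ArgList.
Expr → ArgList with every symbol nullable, so Expr is nullable.
No other nonterminal has a production whose RHS symbols are all nullable.

{ ArgList, Expr, Factor }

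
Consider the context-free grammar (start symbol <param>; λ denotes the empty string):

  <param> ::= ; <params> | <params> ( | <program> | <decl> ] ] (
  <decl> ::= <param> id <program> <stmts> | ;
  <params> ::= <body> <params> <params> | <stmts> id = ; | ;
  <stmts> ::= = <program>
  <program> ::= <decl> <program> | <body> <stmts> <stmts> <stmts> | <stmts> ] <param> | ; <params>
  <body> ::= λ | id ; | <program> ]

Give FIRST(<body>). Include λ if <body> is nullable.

<body> ::= λ contributes λ.
<body> ::= id ; contributes {id}.
From <body> ::= <program> ]: add FIRST(<program>) = { ;, =, id }.
Union: FIRST(<body>) = { ;, =, id, λ }.

{ ;, =, id, λ }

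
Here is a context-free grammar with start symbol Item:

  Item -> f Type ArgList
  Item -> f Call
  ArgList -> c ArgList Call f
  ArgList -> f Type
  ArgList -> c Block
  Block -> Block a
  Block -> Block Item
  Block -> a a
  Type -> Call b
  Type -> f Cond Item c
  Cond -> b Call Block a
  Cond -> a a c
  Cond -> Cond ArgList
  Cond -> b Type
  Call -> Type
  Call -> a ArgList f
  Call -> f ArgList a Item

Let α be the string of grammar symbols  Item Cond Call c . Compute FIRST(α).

Add FIRST(Item) = { f }; Item is not nullable, stop.

{ f }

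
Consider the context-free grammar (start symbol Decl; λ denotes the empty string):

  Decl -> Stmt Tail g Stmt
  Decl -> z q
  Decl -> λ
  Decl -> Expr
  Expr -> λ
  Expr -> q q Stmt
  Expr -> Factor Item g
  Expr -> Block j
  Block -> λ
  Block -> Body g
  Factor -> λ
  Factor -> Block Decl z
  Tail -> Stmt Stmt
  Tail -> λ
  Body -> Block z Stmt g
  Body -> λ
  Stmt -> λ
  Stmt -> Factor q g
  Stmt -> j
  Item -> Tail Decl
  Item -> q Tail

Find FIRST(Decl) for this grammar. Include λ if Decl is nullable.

From Decl -> Stmt Tail g Stmt: Stmt, Tail nullable, take FIRST(Stmt) ∪ FIRST(Tail) ∪ {g} = { g, j, q, z }.
Decl -> z q contributes {z}.
Decl -> λ contributes λ.
From Decl -> Expr: add FIRST(Expr) = { g, j, q, z, λ } (including λ since Expr is nullable).
Union: FIRST(Decl) = { g, j, q, z, λ }.

{ g, j, q, z, λ }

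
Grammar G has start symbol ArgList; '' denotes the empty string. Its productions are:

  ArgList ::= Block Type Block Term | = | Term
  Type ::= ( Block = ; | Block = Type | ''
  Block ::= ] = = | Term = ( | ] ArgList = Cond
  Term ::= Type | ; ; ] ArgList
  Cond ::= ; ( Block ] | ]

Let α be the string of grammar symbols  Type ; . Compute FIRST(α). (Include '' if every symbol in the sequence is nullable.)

Add FIRST(Type)\{''} = { (, ;, =, ] }; Type is nullable, continue.
; is a terminal; add {;} and stop.

{ (, ;, =, ] }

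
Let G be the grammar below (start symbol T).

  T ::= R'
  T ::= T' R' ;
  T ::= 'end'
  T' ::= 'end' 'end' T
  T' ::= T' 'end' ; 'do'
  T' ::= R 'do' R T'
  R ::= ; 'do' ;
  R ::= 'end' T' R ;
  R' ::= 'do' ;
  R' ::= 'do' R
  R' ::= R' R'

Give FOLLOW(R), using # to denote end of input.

{ #, 'do', 'end', ; }

In T' ::= R 'do' R T': add FIRST('do' R T') = { 'do' }.
In T' ::= R 'do' R T': add FIRST(T') = { 'end', ; }.
In R ::= 'end' T' R ;: add FIRST(;) = { ; }.
In R' ::= 'do' R: R is at the end, add FOLLOW(R') = { #, 'do', 'end', ; }.
Union: FOLLOW(R) = { #, 'do', 'end', ; }.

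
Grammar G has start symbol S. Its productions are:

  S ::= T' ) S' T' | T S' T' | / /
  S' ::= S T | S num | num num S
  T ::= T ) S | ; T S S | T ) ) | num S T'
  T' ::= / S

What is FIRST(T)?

From T ::= T ) S: add FIRST(T) = { ;, num }.
T ::= ; T S S contributes {;}.
From T ::= T ) ): add FIRST(T) = { ;, num }.
T ::= num S T' contributes {num}.
Union: FIRST(T) = { ;, num }.

{ ;, num }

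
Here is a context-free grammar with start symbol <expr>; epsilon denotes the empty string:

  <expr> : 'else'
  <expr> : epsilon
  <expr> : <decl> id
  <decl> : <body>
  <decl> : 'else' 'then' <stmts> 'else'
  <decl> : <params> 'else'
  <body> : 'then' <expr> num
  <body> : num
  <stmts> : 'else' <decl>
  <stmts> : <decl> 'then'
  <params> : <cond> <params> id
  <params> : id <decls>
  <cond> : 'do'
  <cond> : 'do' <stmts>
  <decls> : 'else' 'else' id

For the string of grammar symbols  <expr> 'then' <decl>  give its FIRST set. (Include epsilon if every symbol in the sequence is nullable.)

{ 'do', 'else', 'then', id, num }

Add FIRST(<expr>)\{epsilon} = { 'do', 'else', 'then', id, num }; <expr> is nullable, continue.
'then' is a terminal; add {'then'} and stop.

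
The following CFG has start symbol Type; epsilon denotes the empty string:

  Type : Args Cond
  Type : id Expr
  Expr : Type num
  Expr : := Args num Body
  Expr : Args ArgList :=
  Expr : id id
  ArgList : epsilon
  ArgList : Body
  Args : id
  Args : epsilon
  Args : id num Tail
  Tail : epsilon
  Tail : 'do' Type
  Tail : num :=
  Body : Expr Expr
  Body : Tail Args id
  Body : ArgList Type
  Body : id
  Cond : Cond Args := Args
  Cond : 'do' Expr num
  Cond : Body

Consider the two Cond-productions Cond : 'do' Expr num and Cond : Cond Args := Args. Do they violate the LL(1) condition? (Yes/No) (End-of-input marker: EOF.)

Yes

FIRST('do' Expr num) = { 'do' } and FIRST(Cond Args := Args) = { 'do', :=, id, num }.
Both contain 'do', so the two alternatives are not disjoint — LL(1) conflict.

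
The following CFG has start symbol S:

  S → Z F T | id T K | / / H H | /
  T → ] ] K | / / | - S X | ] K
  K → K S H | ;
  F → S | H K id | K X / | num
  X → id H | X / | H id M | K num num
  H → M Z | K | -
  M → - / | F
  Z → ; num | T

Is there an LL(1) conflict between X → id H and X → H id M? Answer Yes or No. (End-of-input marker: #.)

Yes

FIRST(id H) = { id } and FIRST(H id M) = { -, /, ;, ], id, num }.
Both contain id, so the two alternatives are not disjoint — LL(1) conflict.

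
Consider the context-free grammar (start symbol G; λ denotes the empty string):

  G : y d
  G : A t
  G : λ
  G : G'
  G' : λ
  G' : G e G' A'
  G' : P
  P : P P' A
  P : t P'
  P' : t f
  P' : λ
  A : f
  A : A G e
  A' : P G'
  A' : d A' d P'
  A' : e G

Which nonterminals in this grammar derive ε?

Directly nullable (have an λ-production): G, G', P'.
No other nonterminal has a production whose RHS symbols are all nullable.

{ G, G', P' }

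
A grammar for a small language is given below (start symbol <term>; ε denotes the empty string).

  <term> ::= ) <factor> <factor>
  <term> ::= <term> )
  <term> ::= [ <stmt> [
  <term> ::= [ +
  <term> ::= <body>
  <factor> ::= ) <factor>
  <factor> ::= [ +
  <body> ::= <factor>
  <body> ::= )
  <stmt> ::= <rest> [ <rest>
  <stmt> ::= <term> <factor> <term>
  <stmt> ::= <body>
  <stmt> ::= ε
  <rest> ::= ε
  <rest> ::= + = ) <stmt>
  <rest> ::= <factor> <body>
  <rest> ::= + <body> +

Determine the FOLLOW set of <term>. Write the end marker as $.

<term> is the start symbol, so $ ∈ FOLLOW(<term>).
In <term> ::= <term> ): add FIRST()) = { ) }.
In <stmt> ::= <term> <factor> <term>: add FIRST(<factor> <term>) = { ), [ }.
In <stmt> ::= <term> <factor> <term>: <term> is at the end, add FOLLOW(<stmt>) = { [ }.
Union: FOLLOW(<term>) = { $, ), [ }.

{ $, ), [ }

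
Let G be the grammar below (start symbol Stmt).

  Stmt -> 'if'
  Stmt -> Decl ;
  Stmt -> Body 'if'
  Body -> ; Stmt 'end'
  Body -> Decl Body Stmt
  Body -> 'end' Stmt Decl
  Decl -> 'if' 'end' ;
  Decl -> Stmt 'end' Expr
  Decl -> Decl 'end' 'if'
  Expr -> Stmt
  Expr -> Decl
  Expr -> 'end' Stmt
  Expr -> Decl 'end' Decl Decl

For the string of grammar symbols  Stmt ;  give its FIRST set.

Add FIRST(Stmt) = { 'end', 'if', ; }; Stmt is not nullable, stop.

{ 'end', 'if', ; }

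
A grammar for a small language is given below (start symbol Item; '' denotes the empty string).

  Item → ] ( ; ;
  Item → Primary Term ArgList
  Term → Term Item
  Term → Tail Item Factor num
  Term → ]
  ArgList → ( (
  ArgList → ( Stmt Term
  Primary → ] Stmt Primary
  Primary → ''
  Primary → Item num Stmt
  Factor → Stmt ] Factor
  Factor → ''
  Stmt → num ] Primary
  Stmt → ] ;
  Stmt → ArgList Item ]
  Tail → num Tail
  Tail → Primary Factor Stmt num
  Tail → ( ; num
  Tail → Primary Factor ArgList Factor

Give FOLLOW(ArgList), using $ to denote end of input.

{ $, (, ], num }

In Item → Primary Term ArgList: ArgList is at the end, add FOLLOW(Item) = { $, (, ], num }.
In Stmt → ArgList Item ]: add FIRST(Item ]) = { (, ], num }.
In Tail → Primary Factor ArgList Factor: add FIRST(Factor)\{''} = { (, ], num }.
  Since Factor is nullable, also add FOLLOW(Tail) = { (, ], num }.
Union: FOLLOW(ArgList) = { $, (, ], num }.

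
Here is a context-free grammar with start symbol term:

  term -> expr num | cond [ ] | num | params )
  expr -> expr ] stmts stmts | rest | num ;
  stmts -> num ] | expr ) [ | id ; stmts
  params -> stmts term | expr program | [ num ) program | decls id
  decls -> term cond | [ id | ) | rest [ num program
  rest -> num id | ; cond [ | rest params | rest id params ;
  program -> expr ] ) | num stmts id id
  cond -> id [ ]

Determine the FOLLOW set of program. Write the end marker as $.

{ ), ;, [, ], id, num }

In params -> expr program: program is at the end, add FOLLOW(params) = { ), ;, [, ], id, num }.
In params -> [ num ) program: program is at the end, add FOLLOW(params) = { ), ;, [, ], id, num }.
In decls -> rest [ num program: program is at the end, add FOLLOW(decls) = { id }.
Union: FOLLOW(program) = { ), ;, [, ], id, num }.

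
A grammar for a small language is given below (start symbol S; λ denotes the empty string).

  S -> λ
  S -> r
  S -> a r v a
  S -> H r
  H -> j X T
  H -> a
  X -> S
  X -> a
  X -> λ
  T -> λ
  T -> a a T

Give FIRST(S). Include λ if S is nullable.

S -> λ contributes λ.
S -> r contributes {r}.
S -> a r v a contributes {a}.
From S -> H r: add FIRST(H) = { a, j }.
Union: FIRST(S) = { a, j, r, λ }.

{ a, j, r, λ }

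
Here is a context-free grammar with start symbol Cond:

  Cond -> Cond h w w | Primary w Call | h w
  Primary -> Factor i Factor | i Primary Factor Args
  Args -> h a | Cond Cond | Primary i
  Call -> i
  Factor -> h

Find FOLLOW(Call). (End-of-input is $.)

In Cond -> Primary w Call: Call is at the end, add FOLLOW(Cond) = { $, h, i, w }.
Union: FOLLOW(Call) = { $, h, i, w }.

{ $, h, i, w }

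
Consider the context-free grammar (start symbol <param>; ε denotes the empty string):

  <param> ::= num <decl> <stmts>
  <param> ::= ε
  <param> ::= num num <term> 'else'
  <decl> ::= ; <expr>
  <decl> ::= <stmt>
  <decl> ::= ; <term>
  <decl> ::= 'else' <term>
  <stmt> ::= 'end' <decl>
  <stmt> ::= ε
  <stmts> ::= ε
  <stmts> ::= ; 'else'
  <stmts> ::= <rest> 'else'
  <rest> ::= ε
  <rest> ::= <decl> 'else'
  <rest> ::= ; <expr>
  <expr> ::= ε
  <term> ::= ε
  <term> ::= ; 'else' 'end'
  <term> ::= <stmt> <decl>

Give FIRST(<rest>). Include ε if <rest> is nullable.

{ 'else', 'end', ;, ε }

<rest> ::= ε contributes ε.
From <rest> ::= <decl> 'else': <decl> nullable, take FIRST(<decl>) ∪ {'else'} = { 'else', 'end', ; }.
<rest> ::= ; <expr> contributes {;}.
Union: FIRST(<rest>) = { 'else', 'end', ;, ε }.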